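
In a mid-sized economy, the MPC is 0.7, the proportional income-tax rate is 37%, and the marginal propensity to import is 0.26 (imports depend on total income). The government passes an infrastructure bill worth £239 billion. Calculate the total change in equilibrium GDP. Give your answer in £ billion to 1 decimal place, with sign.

+£291.8 billion

Government-spending multiplier = 1/(1 − c(1−t) + m) = 1/(1 − 0.7×0.63 + 0.26) = 1/0.819 ≈ 1.221.
ΔY = k × ΔG = (+£239 billion) / 0.819 ≈ +£291.8 billion.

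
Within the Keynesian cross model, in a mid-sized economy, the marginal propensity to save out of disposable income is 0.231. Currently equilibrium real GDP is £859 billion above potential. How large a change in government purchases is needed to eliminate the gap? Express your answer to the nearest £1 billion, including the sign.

−£198 billion

MPC = 1 − MPS = 1 − 0.231 = 0.769.
Spending multiplier = 1/(1 − MPC) = 1/(1 − 0.769) = 1/0.231 ≈ 4.329.
Need ΔY = −£859 billion, so ΔG = ΔY/k = (−£859 billion) × 0.231 ≈ −£198 billion.
The government should cut government purchases by £198 billion.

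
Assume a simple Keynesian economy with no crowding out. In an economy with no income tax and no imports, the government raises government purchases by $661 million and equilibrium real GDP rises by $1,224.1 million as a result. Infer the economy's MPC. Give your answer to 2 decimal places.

0.46

Implied spending multiplier k = ΔY/ΔG = 1,224.1/661 ≈ 1.8519.
Since k = 1/(1 − MPC), MPC = 1 − 1/k = 1 − ΔG/ΔY = 1 − 661/1,224.1 ≈ 0.46.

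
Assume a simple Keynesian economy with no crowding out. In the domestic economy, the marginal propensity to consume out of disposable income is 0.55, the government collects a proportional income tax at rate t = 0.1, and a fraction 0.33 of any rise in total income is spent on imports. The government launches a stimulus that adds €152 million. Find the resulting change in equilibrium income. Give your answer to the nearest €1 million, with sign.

Expenditure multiplier = 1/(1 − c(1−t) + m) = 1/(1 − 0.55×0.9 + 0.33) = 1/0.835 ≈ 1.198.
ΔY = k × ΔG = (+€152 million) / 0.835 ≈ +€182 million.

+€182 million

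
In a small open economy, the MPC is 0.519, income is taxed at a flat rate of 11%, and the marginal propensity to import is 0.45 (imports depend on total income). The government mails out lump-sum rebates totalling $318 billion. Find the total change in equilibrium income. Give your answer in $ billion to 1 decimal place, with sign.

+$167.0 billion

A lump-sum tax change of −$318 billion shifts disposable income by +$318 billion; first-round consumption changes by −c × ΔT = −0.519 × (−$318 billion) = +$165.042 billion.
Expenditure multiplier = 1/(1 − c(1−t) + m) = 1/(1 − 0.519×0.89 + 0.45) = 1/0.98809 ≈ 1.012.
The tax multiplier is −c × k ≈ −0.525, so ΔY = k × (−c·ΔT) = (+$165.042 billion) / 0.98809 ≈ +$167 billion.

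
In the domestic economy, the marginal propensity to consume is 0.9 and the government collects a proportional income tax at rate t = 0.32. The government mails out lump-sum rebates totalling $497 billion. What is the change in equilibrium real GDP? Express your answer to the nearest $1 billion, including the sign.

+$1,153 billion

A lump-sum tax change of −$497 billion shifts disposable income by +$497 billion; first-round consumption changes by −c × ΔT = −0.9 × (−$497 billion) = +$447.3 billion.
Expenditure multiplier = 1/(1 − c(1−t)) = 1/(1 − 0.9×0.68) = 1/0.388 ≈ 2.577.
The tax multiplier is −c × k ≈ −2.32, so ΔY = k × (−c·ΔT) = (+$447.3 billion) / 0.388 ≈ +$1,153 billion.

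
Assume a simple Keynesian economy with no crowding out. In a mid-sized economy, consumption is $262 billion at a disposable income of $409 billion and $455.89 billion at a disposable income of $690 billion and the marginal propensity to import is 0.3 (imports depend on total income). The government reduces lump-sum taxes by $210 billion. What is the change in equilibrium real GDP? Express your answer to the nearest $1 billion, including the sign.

+$238 billion

MPC = ΔC/ΔYd = (455.89 − 262)/(690 − 409) = 193.89/281 = 0.69.
A lump-sum tax change of −$210 billion shifts disposable income by +$210 billion; first-round consumption changes by −c × ΔT = −0.69 × (−$210 billion) = +$144.9 billion.
Expenditure multiplier = 1/(1 − c + m) = 1/(1 − 0.69 + 0.3) = 1/0.61 ≈ 1.639.
The tax multiplier is −c × k ≈ −1.131, so ΔY = k × (−c·ΔT) = (+$144.9 billion) / 0.61 ≈ +$238 billion.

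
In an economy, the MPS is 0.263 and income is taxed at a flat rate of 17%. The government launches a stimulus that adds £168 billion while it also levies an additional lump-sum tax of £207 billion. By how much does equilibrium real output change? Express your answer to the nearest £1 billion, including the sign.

+£40 billion

MPC = 1 − MPS = 1 − 0.263 = 0.737.
Expenditure multiplier = 1/(1 − c(1−t)) = 1/(1 − 0.737×0.83) = 1/0.38829 ≈ 2.575.
ΔG contributes k·ΔG = (+£168 billion) / 0.38829 ≈ +£432.7 billion.
ΔT of +£207 billion changes first-round spending by −c·ΔT = −£152.559 billion, contributing k·(−c·ΔT) = (−£152.559 billion) / 0.38829 ≈ −£392.9 billion.
Net ΔY = k(ΔG − c·ΔT) = (+£15.441 billion) / 0.38829 ≈ +£40 billion.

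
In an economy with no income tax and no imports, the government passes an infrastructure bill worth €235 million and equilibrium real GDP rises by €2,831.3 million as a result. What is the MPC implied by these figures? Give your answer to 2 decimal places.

Implied spending multiplier k = ΔY/ΔG = 2,831.3/235 ≈ 12.0481.
Since k = 1/(1 − MPC), MPC = 1 − 1/k = 1 − ΔG/ΔY = 1 − 235/2,831.3 ≈ 0.92.

0.92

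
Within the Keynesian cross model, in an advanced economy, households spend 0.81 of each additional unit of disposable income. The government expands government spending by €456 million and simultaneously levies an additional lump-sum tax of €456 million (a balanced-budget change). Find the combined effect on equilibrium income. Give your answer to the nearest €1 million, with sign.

Expenditure multiplier = 1/(1 − MPC) = 1/(1 − 0.81) = 1/0.19 ≈ 5.263.
ΔG contributes k·ΔG = (+€456 million) / 0.19 = +€2,400 million.
ΔT of +€456 million changes first-round spending by −c·ΔT = −€369.36 million, contributing k·(−c·ΔT) = (−€369.36 million) / 0.19 = −€1,944 million.
With ΔG = ΔT and no other leakages, the balanced-budget multiplier is 1, so ΔY = ΔG = +€456 million.

+€456 million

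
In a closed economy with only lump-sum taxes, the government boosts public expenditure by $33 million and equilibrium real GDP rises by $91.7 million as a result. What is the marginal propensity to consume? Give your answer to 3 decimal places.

Implied spending multiplier k = ΔY/ΔG = 91.7/33 ≈ 2.7788.
Since k = 1/(1 − MPC), MPC = 1 − 1/k = 1 − ΔG/ΔY = 1 − 33/91.7 ≈ 0.640.

0.640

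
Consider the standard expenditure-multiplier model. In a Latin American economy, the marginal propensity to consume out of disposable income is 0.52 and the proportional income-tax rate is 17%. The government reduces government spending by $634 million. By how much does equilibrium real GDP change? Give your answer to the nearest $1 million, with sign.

−$1,115 million

Expenditure multiplier = 1/(1 − c(1−t)) = 1/(1 − 0.52×0.83) = 1/0.5684 ≈ 1.759.
ΔY = k × ΔG = (−$634 million) / 0.5684 ≈ −$1,115 million.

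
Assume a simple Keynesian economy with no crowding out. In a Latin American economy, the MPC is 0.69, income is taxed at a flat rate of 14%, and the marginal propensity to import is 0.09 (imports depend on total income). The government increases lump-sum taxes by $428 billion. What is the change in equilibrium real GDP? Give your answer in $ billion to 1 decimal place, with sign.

−$594.7 billion

A lump-sum tax change of +$428 billion shifts disposable income by −$428 billion; first-round consumption changes by −c × ΔT = −0.69 × (+$428 billion) = −$295.32 billion.
Expenditure multiplier = 1/(1 − c(1−t) + m) = 1/(1 − 0.69×0.86 + 0.09) = 1/0.4966 ≈ 2.014.
The tax multiplier is −c × k ≈ −1.389, so ΔY = k × (−c·ΔT) = (−$295.32 billion) / 0.4966 ≈ −$594.7 billion.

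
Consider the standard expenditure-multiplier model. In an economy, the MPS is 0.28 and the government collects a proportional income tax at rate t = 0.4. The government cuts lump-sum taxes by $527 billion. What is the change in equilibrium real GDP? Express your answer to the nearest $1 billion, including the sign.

MPC = 1 − MPS = 1 − 0.28 = 0.72.
A lump-sum tax change of −$527 billion shifts disposable income by +$527 billion; first-round consumption changes by −c × ΔT = −0.72 × (−$527 billion) = +$379.44 billion.
Expenditure multiplier = 1/(1 − c(1−t)) = 1/(1 − 0.72×0.6) = 1/0.568 ≈ 1.761.
The tax multiplier is −c × k ≈ −1.268, so ΔY = k × (−c·ΔT) = (+$379.44 billion) / 0.568 ≈ +$668 billion.

+$668 billion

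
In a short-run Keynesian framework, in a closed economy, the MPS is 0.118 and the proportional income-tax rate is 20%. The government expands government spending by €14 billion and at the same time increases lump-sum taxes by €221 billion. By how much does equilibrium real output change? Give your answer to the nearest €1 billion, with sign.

−€615 billion

MPC = 1 − MPS = 1 − 0.118 = 0.882.
Expenditure multiplier = 1/(1 − c(1−t)) = 1/(1 − 0.882×0.8) = 1/0.2944 ≈ 3.397.
ΔG contributes k·ΔG = (+€14 billion) / 0.2944 ≈ +€47.6 billion.
ΔT of +€221 billion changes first-round spending by −c·ΔT = −€194.922 billion, contributing k·(−c·ΔT) = (−€194.922 billion) / 0.2944 ≈ −€662.1 billion.
Net ΔY = k(ΔG − c·ΔT) = (−€180.922 billion) / 0.2944 ≈ −€615 billion.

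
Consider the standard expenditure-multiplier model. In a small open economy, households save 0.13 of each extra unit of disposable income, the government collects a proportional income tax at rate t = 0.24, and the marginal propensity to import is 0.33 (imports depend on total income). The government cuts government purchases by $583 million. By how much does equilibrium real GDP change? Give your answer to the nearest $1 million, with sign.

MPC = 1 − MPS = 1 − 0.13 = 0.87.
Spending multiplier = 1/(1 − c(1−t) + m) = 1/(1 − 0.87×0.76 + 0.33) = 1/0.6688 ≈ 1.495.
ΔY = k × ΔG = (−$583 million) / 0.6688 ≈ −$872 million.

−$872 million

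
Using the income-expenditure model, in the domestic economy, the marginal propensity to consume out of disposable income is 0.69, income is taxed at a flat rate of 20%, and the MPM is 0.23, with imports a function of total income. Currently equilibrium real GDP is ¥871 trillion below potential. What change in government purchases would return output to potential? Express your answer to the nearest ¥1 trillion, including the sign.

+¥591 trillion

Spending multiplier = 1/(1 − c(1−t) + m) = 1/(1 − 0.69×0.8 + 0.23) = 1/0.678 ≈ 1.475.
Need ΔY = +¥871 trillion, so ΔG = ΔY/k = (+¥871 trillion) × 0.678 ≈ +¥591 trillion.
The government should increase government purchases by ¥591 trillion.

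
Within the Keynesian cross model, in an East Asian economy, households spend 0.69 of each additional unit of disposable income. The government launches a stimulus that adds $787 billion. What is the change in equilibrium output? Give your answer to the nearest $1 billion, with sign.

Expenditure multiplier = 1/(1 − MPC) = 1/(1 − 0.69) = 1/0.31 ≈ 3.226.
ΔY = k × ΔG = (+$787 billion) / 0.31 ≈ +$2,539 billion.

+$2,539 billion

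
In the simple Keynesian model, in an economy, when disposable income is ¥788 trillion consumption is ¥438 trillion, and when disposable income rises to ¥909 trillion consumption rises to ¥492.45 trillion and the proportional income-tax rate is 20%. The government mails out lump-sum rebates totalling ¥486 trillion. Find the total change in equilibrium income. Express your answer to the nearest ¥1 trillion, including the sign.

MPC = ΔC/ΔYd = (492.45 − 438)/(909 − 788) = 54.45/121 = 0.45.
A lump-sum tax change of −¥486 trillion shifts disposable income by +¥486 trillion; first-round consumption changes by −c × ΔT = −0.45 × (−¥486 trillion) = +¥218.7 trillion.
Expenditure multiplier = 1/(1 − c(1−t)) = 1/(1 − 0.45×0.8) = 1/0.64 ≈ 1.563.
The tax multiplier is −c × k ≈ −0.703, so ΔY = k × (−c·ΔT) = (+¥218.7 trillion) / 0.64 ≈ +¥342 trillion.

+¥342 trillion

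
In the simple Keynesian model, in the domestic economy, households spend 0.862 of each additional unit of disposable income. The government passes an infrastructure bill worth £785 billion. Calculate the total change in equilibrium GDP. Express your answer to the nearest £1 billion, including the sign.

Government-spending multiplier = 1/(1 − MPC) = 1/(1 − 0.862) = 1/0.138 ≈ 7.246.
ΔY = k × ΔG = (+£785 billion) / 0.138 ≈ +£5,688 billion.

+£5,688 billion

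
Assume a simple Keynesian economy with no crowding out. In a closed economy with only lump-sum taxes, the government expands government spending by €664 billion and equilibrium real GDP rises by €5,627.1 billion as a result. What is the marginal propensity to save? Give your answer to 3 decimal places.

0.118

Implied spending multiplier k = ΔY/ΔG = 5,627.1/664 ≈ 8.4745.
Since k = 1/(1 − MPC), MPC = 1 − 1/k = 1 − ΔG/ΔY = 1 − 664/5,627.1 ≈ 0.882.
MPS = 1 − MPC = 0.118.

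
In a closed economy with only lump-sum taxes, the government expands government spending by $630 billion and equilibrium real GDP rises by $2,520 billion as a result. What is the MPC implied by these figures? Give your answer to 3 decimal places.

Implied spending multiplier k = ΔY/ΔG = 2,520/630 = 4.
Since k = 1/(1 − MPC), MPC = 1 − 1/k = 1 − ΔG/ΔY = 1 − 630/2,520 = 0.750.

0.750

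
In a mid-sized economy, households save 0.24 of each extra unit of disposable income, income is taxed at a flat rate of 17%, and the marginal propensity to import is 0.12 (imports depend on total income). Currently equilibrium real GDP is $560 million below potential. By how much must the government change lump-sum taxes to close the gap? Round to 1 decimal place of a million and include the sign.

−$360.5 million

MPC = 1 − MPS = 1 − 0.24 = 0.76.
Spending multiplier = 1/(1 − c(1−t) + m) = 1/(1 − 0.76×0.83 + 0.12) = 1/0.4892 ≈ 2.044.
Tax multiplier = −c·k = −0.76/0.4892 ≈ −1.554. Need ΔY = +$560 million, so ΔT = ΔY/(−c·k) = −(+$560 million) × 0.4892 / 0.76 ≈ −$360.5 million.
The government should cut lump-sum taxes by $360.5 million.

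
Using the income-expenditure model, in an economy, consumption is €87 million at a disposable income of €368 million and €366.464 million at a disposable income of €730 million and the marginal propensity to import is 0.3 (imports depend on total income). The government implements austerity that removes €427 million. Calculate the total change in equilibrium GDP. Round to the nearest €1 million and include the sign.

MPC = ΔC/ΔYd = (366.464 − 87)/(730 − 368) = 279.464/362 = 0.772.
Spending multiplier = 1/(1 − c + m) = 1/(1 − 0.772 + 0.3) = 1/0.528 ≈ 1.894.
ΔY = k × ΔG = (−€427 million) / 0.528 ≈ −€809 million.

−€809 million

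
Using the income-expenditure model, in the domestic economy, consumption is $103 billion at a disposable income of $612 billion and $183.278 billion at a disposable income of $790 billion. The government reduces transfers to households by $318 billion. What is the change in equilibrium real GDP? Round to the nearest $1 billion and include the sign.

−$261 billion

MPC = ΔC/ΔYd = (183.278 − 103)/(790 − 612) = 80.278/178 = 0.451.
The transfer change shifts disposable income by −$318 billion, so first-round consumption changes by c·ΔTR = 0.451 × (−$318 billion) = −$143.418 billion.
Expenditure multiplier = 1/(1 − MPC) = 1/(1 − 0.451) = 1/0.549 ≈ 1.821.
The transfer multiplier is c × k ≈ 0.821, so ΔY = k × (c·ΔTR) = (−$143.418 billion) / 0.549 ≈ −$261 billion.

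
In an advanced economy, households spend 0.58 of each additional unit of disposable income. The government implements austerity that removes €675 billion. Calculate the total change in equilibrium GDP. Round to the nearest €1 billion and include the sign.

Expenditure multiplier = 1/(1 − MPC) = 1/(1 − 0.58) = 1/0.42 ≈ 2.381.
ΔY = k × ΔG = (−€675 billion) / 0.42 ≈ −€1,607 billion.

−€1,607 billion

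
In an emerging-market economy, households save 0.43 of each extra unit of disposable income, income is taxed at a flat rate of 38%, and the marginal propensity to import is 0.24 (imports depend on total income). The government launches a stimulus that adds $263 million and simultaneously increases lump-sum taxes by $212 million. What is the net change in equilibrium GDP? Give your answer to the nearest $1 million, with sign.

+$160 million

MPC = 1 − MPS = 1 − 0.43 = 0.57.
Expenditure multiplier = 1/(1 − c(1−t) + m) = 1/(1 − 0.57×0.62 + 0.24) = 1/0.8866 ≈ 1.128.
ΔG contributes k·ΔG = (+$263 million) / 0.8866 ≈ +$296.6 million.
ΔT of +$212 million changes first-round spending by −c·ΔT = −$120.84 million, contributing k·(−c·ΔT) = (−$120.84 million) / 0.8866 ≈ −$136.3 million.
Net ΔY = k(ΔG − c·ΔT) = (+$142.16 million) / 0.8866 ≈ +$160 million.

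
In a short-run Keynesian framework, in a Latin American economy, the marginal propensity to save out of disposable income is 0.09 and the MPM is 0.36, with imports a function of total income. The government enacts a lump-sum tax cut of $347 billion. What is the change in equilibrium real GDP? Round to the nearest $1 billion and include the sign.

+$702 billion

MPC = 1 − MPS = 1 − 0.09 = 0.91.
A lump-sum tax change of −$347 billion shifts disposable income by +$347 billion; first-round consumption changes by −c × ΔT = −0.91 × (−$347 billion) = +$315.77 billion.
Expenditure multiplier = 1/(1 − c + m) = 1/(1 − 0.91 + 0.36) = 1/0.45 ≈ 2.222.
The tax multiplier is −c × k ≈ −2.022, so ΔY = k × (−c·ΔT) = (+$315.77 billion) / 0.45 ≈ +$702 billion.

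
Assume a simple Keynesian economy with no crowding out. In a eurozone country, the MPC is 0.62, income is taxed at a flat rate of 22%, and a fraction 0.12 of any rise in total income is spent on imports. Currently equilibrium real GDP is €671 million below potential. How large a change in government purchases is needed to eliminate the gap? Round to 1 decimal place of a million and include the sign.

+€427.0 million

Spending multiplier = 1/(1 − c(1−t) + m) = 1/(1 − 0.62×0.78 + 0.12) = 1/0.6364 ≈ 1.571.
Need ΔY = +€671 million, so ΔG = ΔY/k = (+€671 million) × 0.6364 ≈ +€427 million.
The government should increase government purchases by €427 million.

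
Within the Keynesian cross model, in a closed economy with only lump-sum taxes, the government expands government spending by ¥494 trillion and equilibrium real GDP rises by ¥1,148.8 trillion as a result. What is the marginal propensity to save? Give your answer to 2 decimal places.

0.43

Implied spending multiplier k = ΔY/ΔG = 1,148.8/494 ≈ 2.3255.
Since k = 1/(1 − MPC), MPC = 1 − 1/k = 1 − ΔG/ΔY = 1 − 494/1,148.8 ≈ 0.57.
MPS = 1 − MPC = 0.43.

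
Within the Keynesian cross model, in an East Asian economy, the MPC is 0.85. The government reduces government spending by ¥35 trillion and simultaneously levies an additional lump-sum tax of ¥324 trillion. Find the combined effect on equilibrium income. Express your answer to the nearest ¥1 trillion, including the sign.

Expenditure multiplier = 1/(1 − MPC) = 1/(1 − 0.85) = 1/0.15 ≈ 6.667.
ΔG contributes k·ΔG = (−¥35 trillion) / 0.15 ≈ −¥233.3 trillion.
ΔT of +¥324 trillion changes first-round spending by −c·ΔT = −¥275.4 trillion, contributing k·(−c·ΔT) = (−¥275.4 trillion) / 0.15 = −¥1,836 trillion.
Net ΔY = k(ΔG − c·ΔT) = (−¥310.4 trillion) / 0.15 ≈ −¥2,069 trillion.

−¥2,069 trillion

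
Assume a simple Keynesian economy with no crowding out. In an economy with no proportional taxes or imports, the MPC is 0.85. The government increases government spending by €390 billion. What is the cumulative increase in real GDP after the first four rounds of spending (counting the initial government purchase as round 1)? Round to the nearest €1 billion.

Round 1 adds ΔG = €390 billion; each later round is MPC = 0.85 times the previous.
After 4 rounds: 390 + 331.5 + 281.775 + 239.50875 = ΔG·(1 − c^4)/(1 − c) = 390 × (1 − 0.52200625)/0.15 ≈ €1,243 billion.

€1,243 billion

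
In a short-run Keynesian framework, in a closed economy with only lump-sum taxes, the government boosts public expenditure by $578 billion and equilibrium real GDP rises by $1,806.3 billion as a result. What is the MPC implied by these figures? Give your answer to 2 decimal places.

0.68

Implied spending multiplier k = ΔY/ΔG = 1,806.3/578 ≈ 3.1251.
Since k = 1/(1 − MPC), MPC = 1 − 1/k = 1 − ΔG/ΔY = 1 − 578/1,806.3 ≈ 0.68.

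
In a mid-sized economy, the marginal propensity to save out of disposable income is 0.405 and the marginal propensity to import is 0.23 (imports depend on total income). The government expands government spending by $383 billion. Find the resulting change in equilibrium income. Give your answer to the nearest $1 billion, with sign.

MPC = 1 − MPS = 1 − 0.405 = 0.595.
Spending multiplier = 1/(1 − c + m) = 1/(1 − 0.595 + 0.23) = 1/0.635 ≈ 1.575.
ΔY = k × ΔG = (+$383 billion) / 0.635 ≈ +$603 billion.

+$603 billion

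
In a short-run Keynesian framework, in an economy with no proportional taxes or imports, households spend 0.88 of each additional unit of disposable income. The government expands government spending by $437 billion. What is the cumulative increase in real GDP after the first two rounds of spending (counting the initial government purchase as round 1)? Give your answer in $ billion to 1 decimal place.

$821.6 billion

Round 1 adds ΔG = $437 billion; each later round is MPC = 0.88 times the previous.
After 2 rounds: 437 + 384.56 = ΔG·(1 − c^2)/(1 − c) = 437 × (1 − 0.7744)/0.12 ≈ $821.6 billion.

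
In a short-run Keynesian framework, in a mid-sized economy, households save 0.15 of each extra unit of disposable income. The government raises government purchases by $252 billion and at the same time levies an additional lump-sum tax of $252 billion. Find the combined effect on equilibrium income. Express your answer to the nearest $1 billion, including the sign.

MPC = 1 − MPS = 1 − 0.15 = 0.85.
Expenditure multiplier = 1/(1 − MPC) = 1/(1 − 0.85) = 1/0.15 ≈ 6.667.
ΔG contributes k·ΔG = (+$252 billion) / 0.15 = +$1,680 billion.
ΔT of +$252 billion changes first-round spending by −c·ΔT = −$214.2 billion, contributing k·(−c·ΔT) = (−$214.2 billion) / 0.15 = −$1,428 billion.
With ΔG = ΔT and no other leakages, the balanced-budget multiplier is 1, so ΔY = ΔG = +$252 billion.

+$252 billion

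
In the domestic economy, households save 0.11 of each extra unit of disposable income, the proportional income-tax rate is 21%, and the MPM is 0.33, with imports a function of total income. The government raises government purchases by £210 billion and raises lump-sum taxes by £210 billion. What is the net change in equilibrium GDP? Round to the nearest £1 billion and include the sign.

MPC = 1 − MPS = 1 − 0.11 = 0.89.
Expenditure multiplier = 1/(1 − c(1−t) + m) = 1/(1 − 0.89×0.79 + 0.33) = 1/0.6269 ≈ 1.595.
ΔG contributes k·ΔG = (+£210 billion) / 0.6269 ≈ +£335 billion.
ΔT of +£210 billion changes first-round spending by −c·ΔT = −£186.9 billion, contributing k·(−c·ΔT) = (−£186.9 billion) / 0.6269 ≈ −£298.1 billion.
Net ΔY = k(ΔG − c·ΔT) = (+£23.1 billion) / 0.6269 ≈ +£37 billion.

+£37 billion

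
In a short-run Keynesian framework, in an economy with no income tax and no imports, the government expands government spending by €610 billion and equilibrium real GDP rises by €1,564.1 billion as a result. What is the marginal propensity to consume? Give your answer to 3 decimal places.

0.610

Implied spending multiplier k = ΔY/ΔG = 1,564.1/610 ≈ 2.5641.
Since k = 1/(1 − MPC), MPC = 1 − 1/k = 1 − ΔG/ΔY = 1 − 610/1,564.1 ≈ 0.610.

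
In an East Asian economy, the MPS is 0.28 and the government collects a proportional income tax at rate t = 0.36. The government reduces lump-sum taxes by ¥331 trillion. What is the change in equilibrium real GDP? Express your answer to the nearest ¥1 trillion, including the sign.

MPC = 1 − MPS = 1 − 0.28 = 0.72.
A lump-sum tax change of −¥331 trillion shifts disposable income by +¥331 trillion; first-round consumption changes by −c × ΔT = −0.72 × (−¥331 trillion) = +¥238.32 trillion.
Expenditure multiplier = 1/(1 − c(1−t)) = 1/(1 − 0.72×0.64) = 1/0.5392 ≈ 1.855.
The tax multiplier is −c × k ≈ −1.335, so ΔY = k × (−c·ΔT) = (+¥238.32 trillion) / 0.5392 ≈ +¥442 trillion.

+¥442 trillion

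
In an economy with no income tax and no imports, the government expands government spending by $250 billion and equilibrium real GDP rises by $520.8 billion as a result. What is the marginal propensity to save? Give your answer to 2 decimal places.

Implied spending multiplier k = ΔY/ΔG = 520.8/250 = 2.0832.
Since k = 1/(1 − MPC), MPC = 1 − 1/k = 1 − ΔG/ΔY = 1 − 250/520.8 ≈ 0.52.
MPS = 1 − MPC = 0.48.

0.48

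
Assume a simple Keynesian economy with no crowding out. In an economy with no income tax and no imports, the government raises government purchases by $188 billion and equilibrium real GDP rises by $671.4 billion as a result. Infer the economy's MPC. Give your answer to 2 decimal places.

Implied spending multiplier k = ΔY/ΔG = 671.4/188 ≈ 3.5713.
Since k = 1/(1 − MPC), MPC = 1 − 1/k = 1 − ΔG/ΔY = 1 − 188/671.4 ≈ 0.72.

0.72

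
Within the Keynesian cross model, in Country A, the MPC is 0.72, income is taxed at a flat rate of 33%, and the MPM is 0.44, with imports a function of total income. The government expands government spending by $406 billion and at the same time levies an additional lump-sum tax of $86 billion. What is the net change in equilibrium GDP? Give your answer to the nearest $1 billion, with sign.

+$359 billion

Expenditure multiplier = 1/(1 − c(1−t) + m) = 1/(1 − 0.72×0.67 + 0.44) = 1/0.9576 ≈ 1.044.
ΔG contributes k·ΔG = (+$406 billion) / 0.9576 ≈ +$424 billion.
ΔT of +$86 billion changes first-round spending by −c·ΔT = −$61.92 billion, contributing k·(−c·ΔT) = (−$61.92 billion) / 0.9576 ≈ −$64.7 billion.
Net ΔY = k(ΔG − c·ΔT) = (+$344.08 billion) / 0.9576 ≈ +$359 billion.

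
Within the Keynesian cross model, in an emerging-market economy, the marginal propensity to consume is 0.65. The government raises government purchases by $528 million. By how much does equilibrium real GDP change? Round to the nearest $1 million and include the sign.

Government-spending multiplier = 1/(1 − MPC) = 1/(1 − 0.65) = 1/0.35 ≈ 2.857.
ΔY = k × ΔG = (+$528 million) / 0.35 ≈ +$1,509 million.

+$1,509 million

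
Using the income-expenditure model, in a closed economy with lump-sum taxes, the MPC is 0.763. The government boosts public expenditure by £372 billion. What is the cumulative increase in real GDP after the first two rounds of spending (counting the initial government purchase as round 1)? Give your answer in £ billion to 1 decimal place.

Round 1 adds ΔG = £372 billion; each later round is MPC = 0.763 times the previous.
After 2 rounds: 372 + 283.836 = ΔG·(1 − c^2)/(1 − c) = 372 × (1 − 0.582169)/0.237 ≈ £655.8 billion.

£655.8 billion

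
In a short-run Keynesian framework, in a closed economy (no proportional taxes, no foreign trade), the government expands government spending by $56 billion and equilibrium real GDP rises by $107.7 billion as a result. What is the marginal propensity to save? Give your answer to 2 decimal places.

0.52

Implied spending multiplier k = ΔY/ΔG = 107.7/56 ≈ 1.9232.
Since k = 1/(1 − MPC), MPC = 1 − 1/k = 1 − ΔG/ΔY = 1 − 56/107.7 ≈ 0.48.
MPS = 1 − MPC = 0.52.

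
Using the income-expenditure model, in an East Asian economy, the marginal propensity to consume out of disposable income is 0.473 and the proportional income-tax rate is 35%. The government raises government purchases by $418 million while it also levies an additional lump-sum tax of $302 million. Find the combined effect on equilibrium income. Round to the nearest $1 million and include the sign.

Expenditure multiplier = 1/(1 − c(1−t)) = 1/(1 − 0.473×0.65) = 1/0.69255 ≈ 1.444.
ΔG contributes k·ΔG = (+$418 million) / 0.69255 ≈ +$603.6 million.
ΔT of +$302 million changes first-round spending by −c·ΔT = −$142.846 million, contributing k·(−c·ΔT) = (−$142.846 million) / 0.69255 ≈ −$206.3 million.
Net ΔY = k(ΔG − c·ΔT) = (+$275.154 million) / 0.69255 ≈ +$397 million.

+$397 million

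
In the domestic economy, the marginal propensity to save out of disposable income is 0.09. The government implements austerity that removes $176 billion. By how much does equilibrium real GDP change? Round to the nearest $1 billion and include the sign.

MPC = 1 − MPS = 1 − 0.09 = 0.91.
Government-spending multiplier = 1/(1 − MPC) = 1/(1 − 0.91) = 1/0.09 ≈ 11.111.
ΔY = k × ΔG = (−$176 billion) / 0.09 ≈ −$1,956 billion.

−$1,956 billion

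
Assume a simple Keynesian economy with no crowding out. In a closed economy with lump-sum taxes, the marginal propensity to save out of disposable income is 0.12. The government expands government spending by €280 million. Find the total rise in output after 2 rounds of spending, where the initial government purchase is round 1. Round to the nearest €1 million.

€526 million

MPC = 1 − MPS = 1 − 0.12 = 0.88.
Round 1 adds ΔG = €280 million; each later round is MPC = 0.88 times the previous.
After 2 rounds: 280 + 246.4 = ΔG·(1 − c^2)/(1 − c) = 280 × (1 − 0.7744)/0.12 ≈ €526 million.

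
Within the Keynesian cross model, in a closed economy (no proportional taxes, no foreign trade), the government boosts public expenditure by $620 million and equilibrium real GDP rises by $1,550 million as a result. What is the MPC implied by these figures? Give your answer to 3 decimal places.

Implied spending multiplier k = ΔY/ΔG = 1,550/620 = 2.5.
Since k = 1/(1 − MPC), MPC = 1 − 1/k = 1 − ΔG/ΔY = 1 − 620/1,550 = 0.600.

0.600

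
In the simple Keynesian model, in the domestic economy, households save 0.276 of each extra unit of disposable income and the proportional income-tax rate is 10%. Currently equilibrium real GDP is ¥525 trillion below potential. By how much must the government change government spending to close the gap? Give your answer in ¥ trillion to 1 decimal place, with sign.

+¥182.9 trillion

MPC = 1 − MPS = 1 − 0.276 = 0.724.
Spending multiplier = 1/(1 − c(1−t)) = 1/(1 − 0.724×0.9) = 1/0.3484 ≈ 2.87.
Need ΔY = +¥525 trillion, so ΔG = ΔY/k = (+¥525 trillion) × 0.3484 ≈ +¥182.9 trillion.
The government should increase government spending by ¥182.9 trillion.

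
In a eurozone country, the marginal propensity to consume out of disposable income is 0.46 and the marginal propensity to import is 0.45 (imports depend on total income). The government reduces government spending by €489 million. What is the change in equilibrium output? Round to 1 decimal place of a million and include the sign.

−€493.9 million

Spending multiplier = 1/(1 − c + m) = 1/(1 − 0.46 + 0.45) = 1/0.99 ≈ 1.01.
ΔY = k × ΔG = (−€489 million) / 0.99 ≈ −€493.9 million.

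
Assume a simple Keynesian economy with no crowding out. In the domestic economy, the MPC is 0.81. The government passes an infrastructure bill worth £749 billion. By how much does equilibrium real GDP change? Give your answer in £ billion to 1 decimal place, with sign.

Spending multiplier = 1/(1 − MPC) = 1/(1 − 0.81) = 1/0.19 ≈ 5.263.
ΔY = k × ΔG = (+£749 billion) / 0.19 ≈ +£3,942.1 billion.

+£3,942.1 billion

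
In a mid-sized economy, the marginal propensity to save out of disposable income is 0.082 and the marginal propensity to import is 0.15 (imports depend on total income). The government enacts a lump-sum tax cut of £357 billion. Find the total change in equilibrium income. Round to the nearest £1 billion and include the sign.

MPC = 1 − MPS = 1 − 0.082 = 0.918.
A lump-sum tax change of −£357 billion shifts disposable income by +£357 billion; first-round consumption changes by −c × ΔT = −0.918 × (−£357 billion) = +£327.726 billion.
Expenditure multiplier = 1/(1 − c + m) = 1/(1 − 0.918 + 0.15) = 1/0.232 ≈ 4.31.
The tax multiplier is −c × k ≈ −3.957, so ΔY = k × (−c·ΔT) = (+£327.726 billion) / 0.232 ≈ +£1,413 billion.

+£1,413 billion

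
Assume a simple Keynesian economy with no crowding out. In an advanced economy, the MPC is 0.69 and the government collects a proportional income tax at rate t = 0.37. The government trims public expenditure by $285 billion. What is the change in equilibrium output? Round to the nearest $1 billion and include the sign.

−$504 billion

Expenditure multiplier = 1/(1 − c(1−t)) = 1/(1 − 0.69×0.63) = 1/0.5653 ≈ 1.769.
ΔY = k × ΔG = (−$285 billion) / 0.5653 ≈ −$504 billion.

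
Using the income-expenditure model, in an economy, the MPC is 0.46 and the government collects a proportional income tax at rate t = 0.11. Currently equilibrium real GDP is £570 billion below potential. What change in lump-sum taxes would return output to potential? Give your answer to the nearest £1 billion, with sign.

−£732 billion

Spending multiplier = 1/(1 − c(1−t)) = 1/(1 − 0.46×0.89) = 1/0.5906 ≈ 1.693.
Tax multiplier = −c·k = −0.46/0.5906 ≈ −0.779. Need ΔY = +£570 billion, so ΔT = ΔY/(−c·k) = −(+£570 billion) × 0.5906 / 0.46 ≈ −£732 billion.
The government should cut lump-sum taxes by £732 billion.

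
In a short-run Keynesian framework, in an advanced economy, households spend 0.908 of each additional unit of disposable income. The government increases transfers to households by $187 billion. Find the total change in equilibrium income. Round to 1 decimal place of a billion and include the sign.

The transfer change shifts disposable income by +$187 billion, so first-round consumption changes by c·ΔTR = 0.908 × (+$187 billion) = +$169.796 billion.
Expenditure multiplier = 1/(1 − MPC) = 1/(1 − 0.908) = 1/0.092 ≈ 10.87.
The transfer multiplier is c × k ≈ 9.87, so ΔY = k × (c·ΔTR) = (+$169.796 billion) / 0.092 ≈ +$1,845.6 billion.

+$1,845.6 billion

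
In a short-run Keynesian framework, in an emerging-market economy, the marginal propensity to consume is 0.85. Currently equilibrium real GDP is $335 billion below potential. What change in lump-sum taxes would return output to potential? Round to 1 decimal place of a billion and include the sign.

Spending multiplier = 1/(1 − MPC) = 1/(1 − 0.85) = 1/0.15 ≈ 6.667.
Tax multiplier = −c·k = −0.85/0.15 ≈ −5.667. Need ΔY = +$335 billion, so ΔT = ΔY/(−c·k) = −(+$335 billion) × 0.15 / 0.85 ≈ −$59.1 billion.
The government should cut lump-sum taxes by $59.1 billion.

−$59.1 billion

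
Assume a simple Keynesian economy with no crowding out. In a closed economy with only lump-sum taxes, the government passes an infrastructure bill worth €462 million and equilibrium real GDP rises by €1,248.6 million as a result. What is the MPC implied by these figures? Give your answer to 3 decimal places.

Implied spending multiplier k = ΔY/ΔG = 1,248.6/462 ≈ 2.7026.
Since k = 1/(1 − MPC), MPC = 1 − 1/k = 1 − ΔG/ΔY = 1 − 462/1,248.6 ≈ 0.630.

0.630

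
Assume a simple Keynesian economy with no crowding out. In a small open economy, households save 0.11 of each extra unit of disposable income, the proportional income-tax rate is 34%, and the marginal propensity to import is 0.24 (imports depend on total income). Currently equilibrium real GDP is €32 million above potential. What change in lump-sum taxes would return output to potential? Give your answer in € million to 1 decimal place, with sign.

+€23.5 million

MPC = 1 − MPS = 1 − 0.11 = 0.89.
Spending multiplier = 1/(1 − c(1−t) + m) = 1/(1 − 0.89×0.66 + 0.24) = 1/0.6526 ≈ 1.532.
Tax multiplier = −c·k = −0.89/0.6526 ≈ −1.364. Need ΔY = −€32 million, so ΔT = ΔY/(−c·k) = −(−€32 million) × 0.6526 / 0.89 ≈ +€23.5 million.
The government should raise lump-sum taxes by €23.5 million.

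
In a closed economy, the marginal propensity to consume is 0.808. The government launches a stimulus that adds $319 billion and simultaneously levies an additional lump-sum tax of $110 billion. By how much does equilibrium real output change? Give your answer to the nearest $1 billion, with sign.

+$1,199 billion

Expenditure multiplier = 1/(1 − MPC) = 1/(1 − 0.808) = 1/0.192 ≈ 5.208.
ΔG contributes k·ΔG = (+$319 billion) / 0.192 ≈ +$1,661.5 billion.
ΔT of +$110 billion changes first-round spending by −c·ΔT = −$88.88 billion, contributing k·(−c·ΔT) = (−$88.88 billion) / 0.192 ≈ −$462.9 billion.
Net ΔY = k(ΔG − c·ΔT) = (+$230.12 billion) / 0.192 ≈ +$1,199 billion.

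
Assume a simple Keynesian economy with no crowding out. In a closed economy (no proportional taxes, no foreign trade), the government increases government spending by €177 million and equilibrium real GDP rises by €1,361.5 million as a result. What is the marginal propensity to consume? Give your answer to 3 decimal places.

0.870

Implied spending multiplier k = ΔY/ΔG = 1,361.5/177 ≈ 7.6921.
Since k = 1/(1 − MPC), MPC = 1 − 1/k = 1 − ΔG/ΔY = 1 − 177/1,361.5 ≈ 0.870.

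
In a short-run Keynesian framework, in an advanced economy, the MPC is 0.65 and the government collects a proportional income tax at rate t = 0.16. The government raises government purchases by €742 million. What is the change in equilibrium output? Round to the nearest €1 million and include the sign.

Expenditure multiplier = 1/(1 − c(1−t)) = 1/(1 − 0.65×0.84) = 1/0.454 ≈ 2.203.
ΔY = k × ΔG = (+€742 million) / 0.454 ≈ +€1,634 million.

+€1,634 million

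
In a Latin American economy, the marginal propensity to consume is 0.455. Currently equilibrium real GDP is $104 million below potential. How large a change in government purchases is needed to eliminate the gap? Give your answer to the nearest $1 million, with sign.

Spending multiplier = 1/(1 − MPC) = 1/(1 − 0.455) = 1/0.545 ≈ 1.835.
Need ΔY = +$104 million, so ΔG = ΔY/k = (+$104 million) × 0.545 ≈ +$57 million.
The government should increase government purchases by $57 million.

+$57 million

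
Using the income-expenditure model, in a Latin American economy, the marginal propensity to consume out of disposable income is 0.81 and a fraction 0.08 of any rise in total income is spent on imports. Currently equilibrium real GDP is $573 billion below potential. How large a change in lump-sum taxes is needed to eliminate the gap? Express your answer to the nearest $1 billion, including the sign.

Spending multiplier = 1/(1 − c + m) = 1/(1 − 0.81 + 0.08) = 1/0.27 ≈ 3.704.
Tax multiplier = −c·k = −0.81/0.27 = −3. Need ΔY = +$573 billion, so ΔT = ΔY/(−c·k) = −(+$573 billion) × 0.27 / 0.81 = −$191 billion.
The government should cut lump-sum taxes by $191 billion.

−$191 billion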